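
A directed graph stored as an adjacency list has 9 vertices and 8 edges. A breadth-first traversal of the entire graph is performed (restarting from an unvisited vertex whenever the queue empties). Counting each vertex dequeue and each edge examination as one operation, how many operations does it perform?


A full BFS traversal dequeues each vertex once and examines each edge once.
Vertex visits: 9
Edge visits: 8
V + E = 9 + 8 = 17


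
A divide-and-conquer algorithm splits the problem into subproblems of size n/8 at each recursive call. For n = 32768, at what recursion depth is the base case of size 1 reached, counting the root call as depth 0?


At each depth, the problem size is divided by 8:
  Depth 0: problem size = 32768
  Depth 1: problem size = 4096
  Depth 2: problem size = 512
  Depth 3: problem size = 64
  Depth 4: problem size = 8
  Depth 5: problem size = 1 (base case)
The base case is reached at depth log_8(32768) = 5 (the tree has 6 levels counting depth 0, but the depth asked for is 5).
Recursion depth = 5


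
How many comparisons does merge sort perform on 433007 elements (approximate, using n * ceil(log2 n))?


Recursion depth: ceil(log2(433007)) = 19
Each recursion level merges n = 433007 elements
Total = 433007 * 19 = 8227133


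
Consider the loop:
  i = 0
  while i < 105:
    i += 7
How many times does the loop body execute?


Starting at i = 0, each iteration adds 7.
Iterations until i >= 105:
  Iteration 1: i = 0 -> i = 7
  Iteration 2: i = 7 -> i = 14
  Iteration 3: i = 14 -> i = 21
  Iteration 4: i = 21 -> i = 28
  Iteration 5: i = 28 -> i = 35
  Iteration 6: i = 35 -> i = 42
  Iteration 7: i = 42 -> i = 49
  Iteration 8: i = 49 -> i = 56
  ... continuing ...
Total iterations = ceil(105/7) = 15


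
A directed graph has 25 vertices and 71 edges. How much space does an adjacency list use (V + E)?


Adjacency list: one list head per vertex + one entry per edge
Vertex heads: 25
Edge entries: 71
Total = 25 + 71 = 96


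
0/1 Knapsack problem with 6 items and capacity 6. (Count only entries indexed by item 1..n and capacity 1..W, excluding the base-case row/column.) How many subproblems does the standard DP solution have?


The DP table is indexed by (item, capacity).
Rows: 6 items
Columns: 6 capacity values (1 to W)
Total subproblems = 6 * 6 = 36


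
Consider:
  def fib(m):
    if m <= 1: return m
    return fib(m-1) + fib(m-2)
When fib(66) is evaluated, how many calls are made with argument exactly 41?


Let N(m) = number of times fib(m) is called while evaluating fib(66).
N(66) = 1 (the initial call).
N(65) = 1 (only fib(66) calls it).
For 1 <= m <= 64: fib(m) is called by fib(m+1) and fib(m+2), so
  N(m) = N(m+1) + N(m+2).
fib(0) is called only by fib(2), so N(0) = N(2).
Walk down from m=66:
  N(66)=1, N(65)=1, N(64)=2, N(63)=3, N(62)=5, N(61)=8, N(60)=13, N(59)=21, N(58)=34, N(57)=55, N(56)=89, N(55)=144, N(54)=233, N(53)=377, N(52)=610, N(51)=987, N(50)=1597, N(49)=2584, N(48)=4181, N(47)=6765, N(46)=10946, N(45)=17711, N(44)=28657, N(43)=46368, N(42)=75025, N(41)=121393
N(41) = 121393


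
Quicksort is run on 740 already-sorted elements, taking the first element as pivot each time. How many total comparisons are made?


Sum of comparisons per partition:
739 + 738 + ... + 1 + 0
= 740 * (740 - 1) / 2
= 740 * 739 / 2
= 273430


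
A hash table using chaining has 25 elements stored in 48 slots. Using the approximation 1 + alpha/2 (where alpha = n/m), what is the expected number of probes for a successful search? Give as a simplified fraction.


Load factor alpha = n/m = 25/48
Expected probes = 1 + alpha/2 = 1 + 25/(2*48)
= 1 + 25/96
= 96/96 + 25/96
= 121/96


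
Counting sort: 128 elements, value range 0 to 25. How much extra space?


n = 128 (output array)
k = 26 (count array for 26 distinct values)
Extra space = 128 + 26 = 154


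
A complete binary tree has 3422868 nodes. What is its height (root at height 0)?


In a complete binary tree, level k holds nodes 2^k .. 2^(k+1)-1 (1-indexed).
Height = floor(log2(n)) = floor(log2(3422868)) = 21
Check: 2^21 = 2097152 <= 3422868 < 4194304 = 2^22


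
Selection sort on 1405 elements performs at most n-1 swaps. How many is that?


Each of the 1404 passes places one element in its final position.
Pass 1: swap minimum into position 0
Pass 2: swap minimum of remaining into position 1
...
Pass 1404: last two elements, one swap
Maximum swaps = 1405 - 1 = 1404


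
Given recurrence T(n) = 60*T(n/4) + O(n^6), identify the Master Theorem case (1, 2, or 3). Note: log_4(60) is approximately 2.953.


Master Theorem parameters: a=60, b=4, c=6
log_b(a) = 2.953
Compare b^c with a: 4^6 = 4096 > 60, so c > log_b(a).
Comparing c=6 vs log_b(a)=2.953:
6 > 2.953 => Case 3
Result: T(n) = O(n^6)
Master Theorem case = 3


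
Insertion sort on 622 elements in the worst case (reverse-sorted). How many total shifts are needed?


In the worst case (reverse-sorted), each element shifts past all previous:
  Element 1: 1 shifts
  Element 2: 2 shifts
  Element 3: 3 shifts
  Element 4: 4 shifts
  Element 5: 5 shifts
  ...
  Element 621: 621 shifts
Total = 1 + 2 + ... + 621
= 622*(622-1)/2 = 193131


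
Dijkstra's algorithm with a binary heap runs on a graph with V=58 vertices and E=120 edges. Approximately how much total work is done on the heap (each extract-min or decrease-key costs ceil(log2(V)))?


Dijkstra with a binary heap: each vertex is extracted once, each edge may relax once.
Each heap operation costs O(log V).
V + E = 58 + 120 = 178
ceil(log2(58)) = 6 (since 2^5 = 32 < 58 <= 64 = 2^6)
Total heap work = (V+E) * ceil(log2(V)) = 178 * 6 = 1068


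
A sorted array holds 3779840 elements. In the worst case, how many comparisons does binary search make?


Halving sequence: 3779840 -> 1889920 -> 944960 -> 472480 -> 236240 -> 118120 -> 59060 -> 29530 -> 14765 -> 7382 -> 3691 -> 1845 -> 922 -> 461 -> 230 -> 115 -> 57 -> 28 -> 14 -> 7 -> 3 -> 1
Number of halvings = 21
Max comparisons = 21 + 1 = 22


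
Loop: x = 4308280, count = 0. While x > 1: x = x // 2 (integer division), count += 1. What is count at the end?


The variable x halves each step:
x = 4308280 -> 2154140 -> 1077070 -> 538535 -> 269267 -> 134633 -> 67316 -> 33658 -> 16829 -> 8414 -> 4207 -> 2103 -> 1051 -> 525 -> 262 -> 131 -> 65 -> 32 -> 16 -> 8 -> 4 -> 2 -> 1
Number of halvings = floor(log2(4308280)) = 22


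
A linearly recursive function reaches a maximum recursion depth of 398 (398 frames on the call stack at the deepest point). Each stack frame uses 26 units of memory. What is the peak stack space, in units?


Maximum recursion depth = 398 frames
Memory per frame = 26 units
Total stack space = depth * frame_size
= 398 * 26 = 10348


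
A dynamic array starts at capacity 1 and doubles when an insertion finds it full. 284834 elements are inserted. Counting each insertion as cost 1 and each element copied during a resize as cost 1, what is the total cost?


n = 284834
Insertion costs: 284834
Resizes copy 1, 2, 4, ... up to the largest power of 2 that is <= n-1 = 284833, i.e. 262144.
Copy costs = 1 + 2 + 4 + 8 + 16 + 32 + 64 + 128 + 256 + 512 + 1024 + 2048 + 4096 + 8192 + 16384 + 32768 + 65536 + 131072 + 262144 = 524287
Total = 284834 + 524287 = 809121


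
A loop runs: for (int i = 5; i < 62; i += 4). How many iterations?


Loop starts at i = 5, increments by 4, stops when i >= 62.
Number of iterations = ceil((62 - 5) / 4)
= ceil(57 / 4)
= 15


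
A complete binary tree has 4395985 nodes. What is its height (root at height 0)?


In a complete binary tree, level k holds nodes 2^k .. 2^(k+1)-1 (1-indexed).
Height = floor(log2(n)) = floor(log2(4395985)) = 22
Check: 2^22 = 4194304 <= 4395985 < 8388608 = 2^23


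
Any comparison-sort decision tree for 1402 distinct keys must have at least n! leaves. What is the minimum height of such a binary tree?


A binary decision tree of height h has at most 2^h leaves and needs at least n! of them, so h >= ceil(log2(n!)).
1402! is far too large to multiply out, so use Stirling's series:
  ln(n!) ~ n ln n - n + (1/2) ln(2 pi n) + 1/(12n)  (error below 1/(360 n^3), negligible here)
  ln(1402) = 7.2456551
  n ln n = 1402 * 7.2456551 = 10158.4085
  (1/2) ln(2 pi * 1402) = (1/2) ln(8809.0258) = 4.5418
  1/(12*1402) = 0.0001
  ln(1402!) ~ 10158.4085 - 1402 + 4.5418 + 0.0001 = 8760.9504
Convert to base 2: log2(1402!) = 8760.9504 / ln 2 = 8760.9504 / 0.69314718 = 12639.3797
ceil(12639.3797) = 12640


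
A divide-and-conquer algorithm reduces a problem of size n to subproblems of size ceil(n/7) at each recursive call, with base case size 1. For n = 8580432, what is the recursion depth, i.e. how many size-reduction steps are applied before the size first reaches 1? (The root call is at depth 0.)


Each step divides the size by 7 (rounding up); after k steps the size is ceil(n/7^k), which equals 1 exactly when 7^k >= n.
So the depth is the smallest k with 7^k >= 8580432, i.e. ceil(log_7(8580432)).
7^8 = 5764801 < 8580432 <= 40353607 = 7^9
Recursion depth = 9


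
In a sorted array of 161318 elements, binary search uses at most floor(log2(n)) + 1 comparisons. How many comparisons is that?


Halving sequence: 161318 -> 80659 -> 40329 -> 20164 -> 10082 -> 5041 -> 2520 -> 1260 -> 630 -> 315 -> 157 -> 78 -> 39 -> 19 -> 9 -> 4 -> 2 -> 1
Number of halvings = 17
Max comparisons = 17 + 1 = 18


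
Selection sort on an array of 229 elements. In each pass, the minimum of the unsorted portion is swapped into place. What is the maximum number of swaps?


Selection sort performs one swap per pass:
  Pass 1: find min in positions 0 to 228, swap with position 0
  Pass 2: find min in positions 1 to 228, swap with position 1
  Pass 3: find min in positions 2 to 228, swap with position 2
  Pass 4: find min in positions 3 to 228, swap with position 3
  Pass 5: find min in positions 4 to 228, swap with position 4
  ... (223 more passes)
Total passes (and swaps) = n - 1 = 229 - 1 = 228


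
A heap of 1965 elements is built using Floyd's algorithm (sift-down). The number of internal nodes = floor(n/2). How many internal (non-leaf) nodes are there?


Leaf nodes occupy roughly half the array.
Sift-down is called for each internal node, starting from the last one.
Internal nodes = floor(n/2) = floor(1965/2) = 982


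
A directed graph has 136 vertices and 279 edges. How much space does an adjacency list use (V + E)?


Adjacency list: one list head per vertex + one entry per edge
Vertex heads: 136
Edge entries: 279
Total = 136 + 279 = 415


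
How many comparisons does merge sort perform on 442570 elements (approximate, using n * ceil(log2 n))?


Recursion depth: ceil(log2(442570)) = 19
Each recursion level merges n = 442570 elements
Total = 442570 * 19 = 8408830


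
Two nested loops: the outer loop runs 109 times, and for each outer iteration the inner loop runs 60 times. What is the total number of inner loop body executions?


Outer loop: 109 iterations
Inner loop: 60 iterations per outer iteration
Total = 109 * 60 = 6540


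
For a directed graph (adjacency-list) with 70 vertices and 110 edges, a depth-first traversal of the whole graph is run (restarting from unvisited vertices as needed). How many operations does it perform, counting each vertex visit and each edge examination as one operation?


A full DFS traversal visits each vertex once and examines each edge once.
V = 70
E = 110
Sum = 70 + 110 = 180


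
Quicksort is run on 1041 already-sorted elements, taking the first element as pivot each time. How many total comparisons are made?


Sum of comparisons per partition:
1040 + 1039 + ... + 1 + 0
= 1041 * (1041 - 1) / 2
= 1041 * 1040 / 2
= 541320


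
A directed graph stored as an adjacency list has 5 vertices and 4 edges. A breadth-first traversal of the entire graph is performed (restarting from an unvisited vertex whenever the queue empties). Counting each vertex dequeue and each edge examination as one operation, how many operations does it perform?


A full BFS traversal dequeues each vertex once and examines each edge once.
Vertex visits: 5
Edge visits: 4
V + E = 5 + 4 = 9


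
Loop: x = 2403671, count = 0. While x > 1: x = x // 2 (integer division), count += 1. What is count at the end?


The variable x halves each step:
x = 2403671 -> 1201835 -> 600917 -> 300458 -> 150229 -> 75114 -> 37557 -> 18778 -> 9389 -> 4694 -> 2347 -> 1173 -> 586 -> 293 -> 146 -> 73 -> 36 -> 18 -> 9 -> 4 -> 2 -> 1
Number of halvings = floor(log2(2403671)) = 21


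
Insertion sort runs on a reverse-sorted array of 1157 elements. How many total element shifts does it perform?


Sum of shifts = 1 + 2 + 3 + ... + 1156
= 1157 * 1156 / 2
= 1337492 / 2
= 668746


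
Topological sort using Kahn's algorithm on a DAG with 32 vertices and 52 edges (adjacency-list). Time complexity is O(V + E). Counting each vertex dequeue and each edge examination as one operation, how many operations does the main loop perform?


Kahn's algorithm:
  1. Compute in-degrees: O(V + E)
  2. Process queue: each vertex dequeued once (O(V))
     each edge examined once (O(E))
Total = V + E = 32 + 52 = 84


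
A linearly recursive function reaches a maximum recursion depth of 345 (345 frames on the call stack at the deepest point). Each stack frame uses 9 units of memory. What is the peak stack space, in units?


Maximum recursion depth = 345 frames
Memory per frame = 9 units
Total stack space = depth * frame_size
= 345 * 9 = 3105


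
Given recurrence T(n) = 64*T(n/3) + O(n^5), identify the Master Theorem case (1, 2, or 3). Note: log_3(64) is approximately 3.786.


Master Theorem parameters: a=64, b=3, c=5
log_b(a) = 3.786
Compare b^c with a: 3^5 = 243 > 64, so c > log_b(a).
Comparing c=5 vs log_b(a)=3.786:
5 > 3.786 => Case 3
Result: T(n) = O(n^5)
Master Theorem case = 3


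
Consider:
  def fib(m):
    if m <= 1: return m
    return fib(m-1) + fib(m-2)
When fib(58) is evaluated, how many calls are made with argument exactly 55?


Let N(m) = number of times fib(m) is called while evaluating fib(58).
N(58) = 1 (the initial call).
N(57) = 1 (only fib(58) calls it).
For 1 <= m <= 56: fib(m) is called by fib(m+1) and fib(m+2), so
  N(m) = N(m+1) + N(m+2).
fib(0) is called only by fib(2), so N(0) = N(2).
Walk down from m=58:
  N(58)=1, N(57)=1, N(56)=2, N(55)=3
N(55) = 3


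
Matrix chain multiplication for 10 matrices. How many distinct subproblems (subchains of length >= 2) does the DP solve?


Subproblems are indexed by (i, j) where i < j.
Number of such pairs = n*(n-1)/2
= 10 * 9 / 2
= 45


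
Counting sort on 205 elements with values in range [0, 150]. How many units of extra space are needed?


Output array size: 205 (to store sorted result)
Count array size: 151 (one slot per possible value, range 0 to 150)
Total extra space = 205 + 151 = 356


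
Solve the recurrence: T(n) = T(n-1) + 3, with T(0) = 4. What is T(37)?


Unrolling the recurrence:
T(37) = T(36) + 3
       = T(35) + 3 + 3
       = T(34) + 3*3
       ...
       = T(0) + 3*37
       = 4 + 111 = 115


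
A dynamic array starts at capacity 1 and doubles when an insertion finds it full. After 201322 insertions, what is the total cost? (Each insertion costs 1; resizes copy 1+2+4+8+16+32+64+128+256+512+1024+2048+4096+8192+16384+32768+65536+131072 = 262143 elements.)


Insertion cost: 201322 (one per element)
Resizes occur just before inserting elements 2, 3, 5, 9, ...
Elements copied at each resize: 1 + 2 + 4 + 8 + 16 + 32 + 64 + 128 + 256 + 512 + 1024 + 2048 + 4096 + 8192 + 16384 + 32768 + 65536 + 131072
Sum of copies = 262143 (geometric series: 2^k - 1)
Total = 201322 + 262143 = 463465


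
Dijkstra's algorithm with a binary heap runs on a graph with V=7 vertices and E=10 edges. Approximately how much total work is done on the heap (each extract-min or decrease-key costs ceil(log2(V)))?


Dijkstra with a binary heap: each vertex is extracted once, each edge may relax once.
Each heap operation costs O(log V).
V + E = 7 + 10 = 17
ceil(log2(7)) = 3 (since 2^2 = 4 < 7 <= 8 = 2^3)
Total heap work = (V+E) * ceil(log2(V)) = 17 * 3 = 51


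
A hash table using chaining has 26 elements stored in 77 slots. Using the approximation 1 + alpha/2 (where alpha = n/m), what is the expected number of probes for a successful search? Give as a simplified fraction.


Load factor alpha = n/m = 26/77
Expected probes = 1 + alpha/2 = 1 + 26/(2*77)
= 1 + 26/154
= 154/154 + 26/154
= 180/154
Simplify: 90/77


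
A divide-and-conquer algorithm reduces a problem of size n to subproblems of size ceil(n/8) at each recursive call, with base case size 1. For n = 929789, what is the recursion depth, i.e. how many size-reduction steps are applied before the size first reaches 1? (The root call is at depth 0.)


Each step divides the size by 8 (rounding up); after k steps the size is ceil(n/8^k), which equals 1 exactly when 8^k >= n.
So the depth is the smallest k with 8^k >= 929789, i.e. ceil(log_8(929789)).
8^6 = 262144 < 929789 <= 2097152 = 8^7
Recursion depth = 7


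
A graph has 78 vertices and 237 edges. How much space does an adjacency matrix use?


Adjacency matrix: V x V grid of entries
Space = V^2 = 78^2 = 78 * 78 = 6084


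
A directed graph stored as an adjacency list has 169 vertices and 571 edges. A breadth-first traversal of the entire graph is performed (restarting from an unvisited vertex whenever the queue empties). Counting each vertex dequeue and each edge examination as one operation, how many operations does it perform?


A full BFS traversal dequeues each vertex once and examines each edge once.
Vertex visits: 169
Edge visits: 571
V + E = 169 + 571 = 740


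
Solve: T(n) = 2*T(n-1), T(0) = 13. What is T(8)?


Unrolling:
T(8) = 2*T(7) = 2^2*T(6) = ... = 2^8*T(0)
= 2^8 * 13
= 256 * 13 = 3328


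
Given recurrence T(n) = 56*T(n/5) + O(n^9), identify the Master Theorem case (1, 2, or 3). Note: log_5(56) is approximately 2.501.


Master Theorem parameters: a=56, b=5, c=9
log_b(a) = 2.501
Compare b^c with a: 5^9 = 1953125 > 56, so c > log_b(a).
Comparing c=9 vs log_b(a)=2.501:
9 > 2.501 => Case 3
Result: T(n) = O(n^9)
Master Theorem case = 3


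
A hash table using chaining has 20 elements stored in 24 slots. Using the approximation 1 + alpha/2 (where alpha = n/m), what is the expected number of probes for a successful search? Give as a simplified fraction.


Load factor alpha = n/m = 20/24
Expected probes = 1 + alpha/2 = 1 + 20/(2*24)
= 1 + 20/48
= 48/48 + 20/48
= 68/48
Simplify: 17/12


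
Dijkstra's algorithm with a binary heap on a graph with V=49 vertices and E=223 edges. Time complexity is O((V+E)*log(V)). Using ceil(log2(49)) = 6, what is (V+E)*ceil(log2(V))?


Dijkstra with a binary heap: each vertex is extracted once, each edge may relax once.
Each heap operation costs O(log V).
V + E = 49 + 223 = 272
ceil(log2(49)) = 6 (since 2^5 = 32 < 49 <= 64 = 2^6)
Total heap work = (V+E) * ceil(log2(V)) = 272 * 6 = 1632


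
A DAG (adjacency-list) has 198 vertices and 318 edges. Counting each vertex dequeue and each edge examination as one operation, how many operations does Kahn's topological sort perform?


V = 198 (vertex processing)
E = 318 (edge processing)
V + E = 198 + 318 = 516


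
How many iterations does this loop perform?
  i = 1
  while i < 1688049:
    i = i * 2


The loop variable doubles each iteration:
i = 1 -> 2 -> 4 -> 8 -> 16 -> 32 -> 64 -> 128 -> 256 -> 512 -> 1024 -> 2048 -> 4096 -> 8192 -> 16384 -> 32768 -> 65536 -> 131072 -> 262144 -> 524288 -> 1048576 -> 2097152 (stop, 2097152 >= 1688049)
Number of doublings = ceil(log2(1688049)) = 21


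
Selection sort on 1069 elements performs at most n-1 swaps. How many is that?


Each of the 1068 passes places one element in its final position.
Pass 1: swap minimum into position 0
Pass 2: swap minimum of remaining into position 1
...
Pass 1068: last two elements, one swap
Maximum swaps = 1069 - 1 = 1068


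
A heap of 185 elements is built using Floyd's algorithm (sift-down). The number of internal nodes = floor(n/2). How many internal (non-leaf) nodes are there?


Leaf nodes occupy roughly half the array.
Sift-down is called for each internal node, starting from the last one.
Internal nodes = floor(n/2) = floor(185/2) = 92


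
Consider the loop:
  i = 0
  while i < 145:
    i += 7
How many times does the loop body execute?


Starting at i = 0, each iteration adds 7.
Iterations until i >= 145:
  Iteration 1: i = 0 -> i = 7
  Iteration 2: i = 7 -> i = 14
  Iteration 3: i = 14 -> i = 21
  Iteration 4: i = 21 -> i = 28
  Iteration 5: i = 28 -> i = 35
  Iteration 6: i = 35 -> i = 42
  Iteration 7: i = 42 -> i = 49
  Iteration 8: i = 49 -> i = 56
  ... continuing ...
Total iterations = ceil(145/7) = 21


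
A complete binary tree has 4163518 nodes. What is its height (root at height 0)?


In a complete binary tree, level k holds nodes 2^k .. 2^(k+1)-1 (1-indexed).
Height = floor(log2(n)) = floor(log2(4163518)) = 21
Check: 2^21 = 2097152 <= 4163518 < 4194304 = 2^22


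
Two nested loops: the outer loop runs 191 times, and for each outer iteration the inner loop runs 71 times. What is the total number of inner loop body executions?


Outer loop: 191 iterations
Inner loop: 71 iterations per outer iteration
Total = 191 * 71 = 13561


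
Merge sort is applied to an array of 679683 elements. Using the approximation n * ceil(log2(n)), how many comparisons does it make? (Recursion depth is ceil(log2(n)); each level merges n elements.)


Merge sort divides the array into halves recursively.
Number of levels = ceil(log2(679683)) = 20
At each level, approximately n = 679683 comparisons are needed for merging.
Total comparisons ~ n * ceil(log2(n)) = 679683 * 20 = 13593660


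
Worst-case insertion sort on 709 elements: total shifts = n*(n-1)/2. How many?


Sum of shifts = 1 + 2 + 3 + ... + 708
= 709 * 708 / 2
= 501972 / 2
= 250986


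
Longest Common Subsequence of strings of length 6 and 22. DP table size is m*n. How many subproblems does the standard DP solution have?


DP table indexed by positions in both strings.
First string: 6 positions
Second string: 22 positions
Total = 6 * 22 = 132


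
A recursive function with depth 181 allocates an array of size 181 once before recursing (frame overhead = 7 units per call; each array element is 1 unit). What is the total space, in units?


Array allocation: 181 units (allocated once)
Stack frames: 181 deep * 7 per frame = 1267 units
Total = 181 + 1267 = 1448


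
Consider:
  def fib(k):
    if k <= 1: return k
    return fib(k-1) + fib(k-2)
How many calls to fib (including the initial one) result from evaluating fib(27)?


Let C(m) = total calls to evaluate fib(m). Then C(0)=C(1)=1, and
C(m) = 1 + C(m-1) + C(m-2) for m >= 2.
Build the table (each entry = 1 + previous two):
  C(0) = 1
  C(1) = 1
  C(2) = 1 + 1 + 1 = 3
  C(3) = 1 + 3 + 1 = 5
  C(4) = 1 + 5 + 3 = 9
  C(5) = 1 + 9 + 5 = 15
  C(6) = 1 + 15 + 9 = 25
  C(7) = 1 + 25 + 15 = 41
  C(8) = 1 + 41 + 25 = 67
  C(9) = 1 + 67 + 41 = 109
  C(10) = 1 + 109 + 67 = 177
  C(11) = 1 + 177 + 109 = 287
  C(12) = 1 + 287 + 177 = 465
  C(13) = 1 + 465 + 287 = 753
  C(14) = 1 + 753 + 465 = 1219
  C(15) = 1 + 1219 + 753 = 1973
  C(16) = 1 + 1973 + 1219 = 3193
  C(17) = 1 + 3193 + 1973 = 5167
  C(18) = 1 + 5167 + 3193 = 8361
  C(19) = 1 + 8361 + 5167 = 13529
  C(20) = 1 + 13529 + 8361 = 21891
  C(21) = 1 + 21891 + 13529 = 35421
  C(22) = 1 + 35421 + 21891 = 57313
  C(23) = 1 + 57313 + 35421 = 92735
  C(24) = 1 + 92735 + 57313 = 150049
  C(25) = 1 + 150049 + 92735 = 242785
  C(26) = 1 + 242785 + 150049 = 392835
  C(27) = 1 + 392835 + 242785 = 635621
Total calls for fib(27) = 635621


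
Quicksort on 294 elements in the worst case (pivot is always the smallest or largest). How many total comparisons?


In the worst case, each partition step picks the worst pivot:
  Partition 1: 293 comparisons (n-1 elements to compare)
  Partition 2: 292 comparisons
  Partition 3: 291 comparisons
  Partition 4: 290 comparisons
  Partition 5: 289 comparisons
  ...
  Last partition: 0 comparisons
Total = (n-1) + (n-2) + ... + 1 + 0 = n*(n-1)/2
= 294*293/2 = 43071


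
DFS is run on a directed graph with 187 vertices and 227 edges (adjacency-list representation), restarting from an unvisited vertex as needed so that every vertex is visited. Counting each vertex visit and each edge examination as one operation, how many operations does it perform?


A full DFS traversal processes each vertex exactly once (push/pop on stack).
Each directed edge is examined once.
V = 187, E = 227
V + E = 414


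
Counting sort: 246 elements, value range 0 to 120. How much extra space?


n = 246 (output array)
k = 121 (count array for 121 distinct values)
Extra space = 246 + 121 = 367


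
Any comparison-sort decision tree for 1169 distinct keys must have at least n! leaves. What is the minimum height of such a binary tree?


A binary decision tree of height h has at most 2^h leaves and needs at least n! of them, so h >= ceil(log2(n!)).
1169! is far too large to multiply out, so use Stirling's series:
  ln(n!) ~ n ln n - n + (1/2) ln(2 pi n) + 1/(12n)  (error below 1/(360 n^3), negligible here)
  ln(1169) = 7.0639040
  n ln n = 1169 * 7.0639040 = 8257.7038
  (1/2) ln(2 pi * 1169) = (1/2) ln(7345.0436) = 4.4509
  1/(12*1169) = 0.0001
  ln(1169!) ~ 8257.7038 - 1169 + 4.4509 + 0.0001 = 7093.1548
Convert to base 2: log2(1169!) = 7093.1548 / ln 2 = 7093.1548 / 0.69314718 = 10233.2593
ceil(10233.2593) = 10234


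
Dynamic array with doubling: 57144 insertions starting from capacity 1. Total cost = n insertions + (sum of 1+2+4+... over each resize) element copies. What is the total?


n = 57144
Insertion costs: 57144
Resizes copy 1, 2, 4, ... up to the largest power of 2 that is <= n-1 = 57143, i.e. 32768.
Copy costs = 1 + 2 + 4 + 8 + 16 + 32 + 64 + 128 + 256 + 512 + 1024 + 2048 + 4096 + 8192 + 16384 + 32768 = 65535
Total = 57144 + 65535 = 122679


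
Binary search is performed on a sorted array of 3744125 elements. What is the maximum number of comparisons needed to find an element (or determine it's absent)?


Binary search halves the search space each comparison:
  Step 1: search space = 3744125 -> 1872062
  Step 2: search space = 1872062 -> 936031
  Step 3: search space = 936031 -> 468015
  Step 4: search space = 468015 -> 234007
  Step 5: search space = 234007 -> 117003
  Step 6: search space = 117003 -> 58501
  Step 7: search space = 58501 -> 29250
  Step 8: search space = 29250 -> 14625
  Step 9: search space = 14625 -> 7312
  Step 10: search space = 7312 -> 3656
  Step 11: search space = 3656 -> 1828
  Step 12: search space = 1828 -> 914
  Step 13: search space = 914 -> 457
  Step 14: search space = 457 -> 228
  Step 15: search space = 228 -> 114
  Step 16: search space = 114 -> 57
  Step 17: search space = 57 -> 28
  Step 18: search space = 28 -> 14
  Step 19: search space = 14 -> 7
  Step 20: search space = 7 -> 3
  Step 21: search space = 3 -> 1
  Step 22: search space = 1 (final check)
Maximum comparisons = floor(log2(3744125)) + 1 = 21 + 1 = 22


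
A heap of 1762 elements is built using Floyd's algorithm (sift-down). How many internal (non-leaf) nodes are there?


Leaf nodes occupy roughly half the array.
Sift-down is called for each internal node, starting from the last one.
Internal nodes = floor(n/2) = floor(1762/2) = 881


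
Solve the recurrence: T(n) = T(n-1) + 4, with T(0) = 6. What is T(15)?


Unrolling the recurrence:
T(15) = T(14) + 4
       = T(13) + 4 + 4
       = T(12) + 4*3
       ...
       = T(0) + 4*15
       = 6 + 60 = 66


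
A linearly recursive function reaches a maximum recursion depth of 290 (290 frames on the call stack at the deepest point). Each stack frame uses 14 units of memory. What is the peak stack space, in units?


Maximum recursion depth = 290 frames
Memory per frame = 14 units
Total stack space = depth * frame_size
= 290 * 14 = 4060


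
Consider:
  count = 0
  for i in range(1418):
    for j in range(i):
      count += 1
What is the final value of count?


For each i, the inner loop runs i times:
  i=0: inner runs 0 times
  i=1: inner runs 1 time
  i=2: inner runs 2 times
  i=3: inner runs 3 times
  i=4: inner runs 4 times
  i=5: inner runs 5 times
  i=6: inner runs 6 times
  i=7: inner runs 7 times
  ...
Total = 0 + 1 + 2 + ... + 1417 = 1418*(1418-1)/2 = 1004653


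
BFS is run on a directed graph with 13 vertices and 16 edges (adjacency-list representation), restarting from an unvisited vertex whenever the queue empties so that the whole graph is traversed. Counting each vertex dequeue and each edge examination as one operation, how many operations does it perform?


A full BFS traversal dequeues each vertex exactly once and examines each directed edge exactly once.
V = 13 (vertex processing cost)
E = 16 (edge examination cost)
Total operations proportional to V + E = 13 + 16 = 29


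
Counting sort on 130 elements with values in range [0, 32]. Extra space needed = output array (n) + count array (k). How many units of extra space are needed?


Output array size: 130 (to store sorted result)
Count array size: 33 (one slot per possible value, range 0 to 32)
Total extra space = 130 + 33 = 163


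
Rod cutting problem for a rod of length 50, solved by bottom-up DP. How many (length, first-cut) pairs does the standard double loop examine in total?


For each subproblem length i = 1..50, the inner loop considers i possible first cuts.
Total = 1 + 2 + ... + 50
= 50*(50+1)/2
= 50*51/2 = 1275


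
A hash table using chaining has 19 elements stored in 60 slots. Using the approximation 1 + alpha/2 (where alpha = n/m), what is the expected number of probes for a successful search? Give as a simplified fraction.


Load factor alpha = n/m = 19/60
Expected probes = 1 + alpha/2 = 1 + 19/(2*60)
= 1 + 19/120
= 120/120 + 19/120
= 139/120


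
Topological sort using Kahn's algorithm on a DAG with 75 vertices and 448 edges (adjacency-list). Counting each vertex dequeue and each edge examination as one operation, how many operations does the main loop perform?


Kahn's algorithm:
  1. Compute in-degrees: O(V + E)
  2. Process queue: each vertex dequeued once (O(V))
     each edge examined once (O(E))
Total = V + E = 75 + 448 = 523


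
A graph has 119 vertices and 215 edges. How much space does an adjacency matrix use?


Adjacency matrix: V x V grid of entries
Space = V^2 = 119^2 = 119 * 119 = 14161


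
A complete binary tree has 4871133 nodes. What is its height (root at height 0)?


In a complete binary tree, level k holds nodes 2^k .. 2^(k+1)-1 (1-indexed).
Height = floor(log2(n)) = floor(log2(4871133)) = 22
Check: 2^22 = 4194304 <= 4871133 < 8388608 = 2^23


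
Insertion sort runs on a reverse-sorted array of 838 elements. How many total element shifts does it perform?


Sum of shifts = 1 + 2 + 3 + ... + 837
= 838 * 837 / 2
= 701406 / 2
= 350703


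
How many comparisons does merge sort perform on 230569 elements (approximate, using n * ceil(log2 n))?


Recursion depth: ceil(log2(230569)) = 18
Each recursion level merges n = 230569 elements
Total = 230569 * 18 = 4150242


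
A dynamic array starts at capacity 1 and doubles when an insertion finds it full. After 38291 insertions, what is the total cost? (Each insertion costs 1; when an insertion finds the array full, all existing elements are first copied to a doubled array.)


Insertion cost: 38291 (one per element)
Resizes occur just before inserting elements 2, 3, 5, 9, ...
Elements copied at each resize: 1 + 2 + 4 + 8 + 16 + 32 + 64 + 128 + 256 + 512 + 1024 + 2048 + 4096 + 8192 + 16384 + 32768
Sum of copies = 65535 (geometric series: 2^k - 1)
Total = 38291 + 65535 = 103826


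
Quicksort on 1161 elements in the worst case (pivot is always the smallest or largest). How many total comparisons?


In the worst case, each partition step picks the worst pivot:
  Partition 1: 1160 comparisons (n-1 elements to compare)
  Partition 2: 1159 comparisons
  Partition 3: 1158 comparisons
  Partition 4: 1157 comparisons
  Partition 5: 1156 comparisons
  ...
  Last partition: 0 comparisons
Total = (n-1) + (n-2) + ... + 1 + 0 = n*(n-1)/2
= 1161*1160/2 = 673380


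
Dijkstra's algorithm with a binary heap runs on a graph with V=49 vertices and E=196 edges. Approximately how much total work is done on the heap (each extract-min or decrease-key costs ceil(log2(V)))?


Dijkstra with a binary heap: each vertex is extracted once, each edge may relax once.
Each heap operation costs O(log V).
V + E = 49 + 196 = 245
ceil(log2(49)) = 6 (since 2^5 = 32 < 49 <= 64 = 2^6)
Total heap work = (V+E) * ceil(log2(V)) = 245 * 6 = 1470


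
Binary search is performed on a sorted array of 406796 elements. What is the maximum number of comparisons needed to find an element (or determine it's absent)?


Binary search halves the search space each comparison:
  Step 1: search space = 406796 -> 203398
  Step 2: search space = 203398 -> 101699
  Step 3: search space = 101699 -> 50849
  Step 4: search space = 50849 -> 25424
  Step 5: search space = 25424 -> 12712
  Step 6: search space = 12712 -> 6356
  Step 7: search space = 6356 -> 3178
  Step 8: search space = 3178 -> 1589
  Step 9: search space = 1589 -> 794
  Step 10: search space = 794 -> 397
  Step 11: search space = 397 -> 198
  Step 12: search space = 198 -> 99
  Step 13: search space = 99 -> 49
  Step 14: search space = 49 -> 24
  Step 15: search space = 24 -> 12
  Step 16: search space = 12 -> 6
  Step 17: search space = 6 -> 3
  Step 18: search space = 3 -> 1
  Step 19: search space = 1 (final check)
Maximum comparisons = floor(log2(406796)) + 1 = 18 + 1 = 19


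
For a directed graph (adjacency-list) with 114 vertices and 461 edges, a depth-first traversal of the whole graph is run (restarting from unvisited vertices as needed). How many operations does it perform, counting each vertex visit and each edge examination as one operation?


A full DFS traversal visits each vertex once and examines each edge once.
V = 114
E = 461
Sum = 114 + 461 = 575


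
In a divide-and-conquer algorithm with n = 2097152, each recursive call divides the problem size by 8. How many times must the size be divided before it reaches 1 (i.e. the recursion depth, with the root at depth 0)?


Number of divisions = log_8(2097152)
Sizes: 2097152 -> 262144 -> 32768 -> 4096 -> 512 -> 64 -> 8 -> 1 (7 divisions)
Recursion depth = 7


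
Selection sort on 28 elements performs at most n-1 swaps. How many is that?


Each of the 27 passes places one element in its final position.
Pass 1: swap minimum into position 0
Pass 2: swap minimum of remaining into position 1
...
Pass 27: last two elements, one swap
Maximum swaps = 28 - 1 = 27


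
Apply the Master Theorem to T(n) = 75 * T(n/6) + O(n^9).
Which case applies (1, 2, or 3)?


The Master Theorem: T(n) = a*T(n/b) + O(n^c)
  a = 75, b = 6, c = 9
log_b(a) = log_6(75) ~ 2.41
Compare b^c with a: 6^9 = 10077696 > 75, so c > log_b(a).
Since c > log_b(a), Case 3 applies.
T(n) = O(n^9)
Master Theorem case = 3


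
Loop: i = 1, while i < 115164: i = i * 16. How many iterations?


i multiplies by 16 each step:
i = 1 -> 16 -> 256 -> 4096 -> 65536 -> 1048576 (stop)
Iterations = ceil(log_16(115164)) = 5


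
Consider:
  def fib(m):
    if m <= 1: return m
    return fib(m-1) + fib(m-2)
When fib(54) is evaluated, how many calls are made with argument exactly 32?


Let N(m) = number of times fib(m) is called while evaluating fib(54).
N(54) = 1 (the initial call).
N(53) = 1 (only fib(54) calls it).
For 1 <= m <= 52: fib(m) is called by fib(m+1) and fib(m+2), so
  N(m) = N(m+1) + N(m+2).
fib(0) is called only by fib(2), so N(0) = N(2).
Walk down from m=54:
  N(54)=1, N(53)=1, N(52)=2, N(51)=3, N(50)=5, N(49)=8, N(48)=13, N(47)=21, N(46)=34, N(45)=55, N(44)=89, N(43)=144, N(42)=233, N(41)=377, N(40)=610, N(39)=987, N(38)=1597, N(37)=2584, N(36)=4181, N(35)=6765, N(34)=10946, N(33)=17711, N(32)=28657
N(32) = 28657


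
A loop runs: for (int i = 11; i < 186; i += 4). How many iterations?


Loop starts at i = 11, increments by 4, stops when i >= 186.
Number of iterations = ceil((186 - 11) / 4)
= ceil(175 / 4)
= 44


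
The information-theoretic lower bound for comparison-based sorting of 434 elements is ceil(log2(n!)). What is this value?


A binary decision tree of height h has at most 2^h leaves and needs at least n! of them, so h >= ceil(log2(n!)).
434! is far too large to multiply out, so use Stirling's series:
  ln(n!) ~ n ln n - n + (1/2) ln(2 pi n) + 1/(12n)  (error below 1/(360 n^3), negligible here)
  ln(434) = 6.0730445
  n ln n = 434 * 6.0730445 = 2635.7013
  (1/2) ln(2 pi * 434) = (1/2) ln(2726.9024) = 3.9555
  1/(12*434) = 0.0002
  ln(434!) ~ 2635.7013 - 434 + 3.9555 + 0.0002 = 2205.6570
Convert to base 2: log2(434!) = 2205.6570 / ln 2 = 2205.6570 / 0.69314718 = 3182.0904
ceil(3182.0904) = 3183


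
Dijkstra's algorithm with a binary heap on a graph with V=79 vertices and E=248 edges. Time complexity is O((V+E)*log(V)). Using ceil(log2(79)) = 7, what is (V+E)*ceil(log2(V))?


Dijkstra with a binary heap: each vertex is extracted once, each edge may relax once.
Each heap operation costs O(log V).
V + E = 79 + 248 = 327
ceil(log2(79)) = 7 (since 2^6 = 64 < 79 <= 128 = 2^7)
Total heap work = (V+E) * ceil(log2(V)) = 327 * 7 = 2289


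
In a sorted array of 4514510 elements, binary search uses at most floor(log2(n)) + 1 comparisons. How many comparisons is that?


Halving sequence: 4514510 -> 2257255 -> 1128627 -> 564313 -> 282156 -> 141078 -> 70539 -> 35269 -> 17634 -> 8817 -> 4408 -> 2204 -> 1102 -> 551 -> 275 -> 137 -> 68 -> 34 -> 17 -> 8 -> 4 -> 2 -> 1
Number of halvings = 22
Max comparisons = 22 + 1 = 23


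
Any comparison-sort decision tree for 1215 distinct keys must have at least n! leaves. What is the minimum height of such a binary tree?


A binary decision tree of height h has at most 2^h leaves and needs at least n! of them, so h >= ceil(log2(n!)).
1215! is far too large to multiply out, so use Stirling's series:
  ln(n!) ~ n ln n - n + (1/2) ln(2 pi n) + 1/(12n)  (error below 1/(360 n^3), negligible here)
  ln(1215) = 7.1024994
  n ln n = 1215 * 7.1024994 = 8629.5368
  (1/2) ln(2 pi * 1215) = (1/2) ln(7634.0701) = 4.4702
  1/(12*1215) = 0.0001
  ln(1215!) ~ 8629.5368 - 1215 + 4.4702 + 0.0001 = 7419.0071
Convert to base 2: log2(1215!) = 7419.0071 / ln 2 = 7419.0071 / 0.69314718 = 10703.3648
ceil(10703.3648) = 10704


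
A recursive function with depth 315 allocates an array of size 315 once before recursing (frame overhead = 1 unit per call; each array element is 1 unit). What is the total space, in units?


Array allocation: 315 units (allocated once)
Stack frames: 315 deep * 1 per frame = 315 units
Total = 315 + 315 = 630


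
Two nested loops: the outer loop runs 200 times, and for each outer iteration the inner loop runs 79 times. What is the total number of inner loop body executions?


Outer loop: 200 iterations
Inner loop: 79 iterations per outer iteration
Total = 200 * 79 = 15800


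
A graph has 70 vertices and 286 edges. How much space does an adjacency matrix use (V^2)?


Adjacency matrix: V x V grid of entries
Space = V^2 = 70^2 = 70 * 70 = 4900


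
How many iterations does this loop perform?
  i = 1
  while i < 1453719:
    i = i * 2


The loop variable doubles each iteration:
i = 1 -> 2 -> 4 -> 8 -> 16 -> 32 -> 64 -> 128 -> 256 -> 512 -> 1024 -> 2048 -> 4096 -> 8192 -> 16384 -> 32768 -> 65536 -> 131072 -> 262144 -> 524288 -> 1048576 -> 2097152 (stop, 2097152 >= 1453719)
Number of doublings = ceil(log2(1453719)) = 21


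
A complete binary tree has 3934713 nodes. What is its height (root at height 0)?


In a complete binary tree, level k holds nodes 2^k .. 2^(k+1)-1 (1-indexed).
Height = floor(log2(n)) = floor(log2(3934713)) = 21
Check: 2^21 = 2097152 <= 3934713 < 4194304 = 2^22


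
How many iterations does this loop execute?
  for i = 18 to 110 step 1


The loop variable i takes values starting at 18 and increments by 1 each iteration.
Sequence: i = 18, 19, 20, 21, 22, 23, 24, 25, 26, ...
The upper bound 110 is inclusive, so the count is floor((last - first) / step) + 1:
floor((110 - 18) / 1) + 1 = floor(92/1) + 1 = 92 + 1 = 93
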